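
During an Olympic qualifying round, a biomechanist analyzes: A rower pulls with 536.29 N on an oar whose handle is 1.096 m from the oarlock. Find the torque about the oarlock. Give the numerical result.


tau = F * d
tau = 536.29 * 1.096
tau = 587.7738 N*m

587.7738 N*m


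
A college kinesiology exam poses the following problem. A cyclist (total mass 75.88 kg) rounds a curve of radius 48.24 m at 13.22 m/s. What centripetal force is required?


Fc = m * v^2 / r
v^2 = 13.22^2 = 174.7684
Fc = 75.88 * 174.7684 / 48.24
Fc = 13261.4262 / 48.24 = 274.9052 N

274.9052 N


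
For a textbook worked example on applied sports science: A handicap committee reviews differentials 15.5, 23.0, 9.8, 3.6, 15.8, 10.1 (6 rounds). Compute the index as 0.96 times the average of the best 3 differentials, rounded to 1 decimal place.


All differentials: 15.5, 23.0, 9.8, 3.6, 15.8, 10.1
Sorted: 3.6, 9.8, 10.1, 15.5, 15.8, 23.0
Best 3: 3.6, 9.8, 10.1
Average of best = 23.5 / 3 = 7.8333
Raw index = 7.8333 * 0.96 = 7.52
Handicap index = round(7.52, 1) = 7.5

7.5


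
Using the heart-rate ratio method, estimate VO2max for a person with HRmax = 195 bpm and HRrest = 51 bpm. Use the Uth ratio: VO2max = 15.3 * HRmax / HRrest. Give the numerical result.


VO2max = 15.3 * HRmax / HRrest
VO2max = 15.3 * 195 / 51
VO2max = 2983.5 / 51 = 58.5 mL/kg/min

58.5 mL/kg/min


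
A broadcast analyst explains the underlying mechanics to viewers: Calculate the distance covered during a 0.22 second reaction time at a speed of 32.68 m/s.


d = v * t
d = 32.68 * 0.22
d = 7.1896 m

7.1896 m


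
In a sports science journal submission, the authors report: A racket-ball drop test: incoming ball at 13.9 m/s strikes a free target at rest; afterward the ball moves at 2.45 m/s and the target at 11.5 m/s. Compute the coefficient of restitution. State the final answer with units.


e = (v2_after - v1_after) / (v1_before - v2_before)
Numerator = 11.5 - 2.45 = 9.05
Denominator = 13.9 - 0 = 13.9
e = 9.05 / 13.9 = 0.6511

0.6511


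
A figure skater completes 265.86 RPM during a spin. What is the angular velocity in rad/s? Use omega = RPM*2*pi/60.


omega = RPM * 2 * pi / 60
omega = 265.86 * 2 * 3.14159 / 60
omega = 1670.4476 / 60 = 27.8408 rad/s

27.8408 rad/s


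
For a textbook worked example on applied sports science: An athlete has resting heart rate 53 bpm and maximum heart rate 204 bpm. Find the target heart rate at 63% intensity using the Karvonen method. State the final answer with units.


Target = HRrest + pct*(HRmax - HRrest)
Heart rate reserve = HRmax - HRrest = 204 - 53 = 151 bpm
Fraction = 63% = 0.63
Target = 53 + 0.63 * 151
Target = 53 + 95.13 = 148.13 bpm

148.13 bpm


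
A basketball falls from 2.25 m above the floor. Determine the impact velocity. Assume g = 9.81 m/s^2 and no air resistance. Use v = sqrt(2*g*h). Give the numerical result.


v = sqrt(2 * g * h)
v = sqrt(2 * 9.81 * 2.25)
v = sqrt(44.145) = 6.6442 m/s

6.6442 m/s


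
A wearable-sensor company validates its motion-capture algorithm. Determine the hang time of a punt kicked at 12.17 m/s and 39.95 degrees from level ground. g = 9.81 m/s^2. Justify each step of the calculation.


T = 2*v*sin(theta)/g
sin(theta) = sin(39.95 deg) = 0.6421
T = 2*12.17*0.6421 / 9.81
T = 15.6292 / 9.81 = 1.5932 s

1.5932 s


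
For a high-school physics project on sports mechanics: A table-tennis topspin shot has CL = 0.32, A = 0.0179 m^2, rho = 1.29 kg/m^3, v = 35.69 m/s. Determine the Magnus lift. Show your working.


FM = 0.5 * CL * rho * A * v^2
FM = 0.5 * 0.32 * 1.29 * 0.0179 * 35.69^2
v^2 = 1273.7761
FM = 0.5 * 0.32 * 1.29 * 0.0179 * 1273.7761 = 4.706 N

4.706 N


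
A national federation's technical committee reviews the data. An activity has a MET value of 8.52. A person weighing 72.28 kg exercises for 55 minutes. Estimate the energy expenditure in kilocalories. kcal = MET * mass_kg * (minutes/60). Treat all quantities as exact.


kcal = MET * mass * time_hr
Convert time: 55 min = 0.9167 hr
kcal = 8.52 * 72.28 * 0.9167
kcal = 564.5068 kcal

564.5068 kcal


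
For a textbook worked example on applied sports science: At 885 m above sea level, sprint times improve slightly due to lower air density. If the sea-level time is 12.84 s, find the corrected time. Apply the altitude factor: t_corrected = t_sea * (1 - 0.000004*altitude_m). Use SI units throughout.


Correction factor = 1 - 0.000004 * 885 = 0.99646
t_corrected = t_sea * factor = 12.84 * 0.99646
t_corrected = 12.7945 s

12.7945 s


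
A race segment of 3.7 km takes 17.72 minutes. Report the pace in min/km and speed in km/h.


Pace = time / distance = 17.72 min / 3.7 km = 4.7892 min/km
Speed = distance / time_in_hours = 3.7 / 0.2953 hr
Speed = 12.5282 km/h

4.7892 min/km, 12.5282 km/h


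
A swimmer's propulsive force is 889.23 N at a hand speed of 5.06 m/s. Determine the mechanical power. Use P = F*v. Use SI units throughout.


P = F * v
P = 889.23 * 5.06
P = 4499.5038 W

4499.5038 W


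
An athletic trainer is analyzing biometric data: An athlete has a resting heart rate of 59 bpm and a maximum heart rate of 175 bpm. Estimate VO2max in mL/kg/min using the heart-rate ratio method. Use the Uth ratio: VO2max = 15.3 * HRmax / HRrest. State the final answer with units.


VO2max = 15.3 * HRmax / HRrest
VO2max = 15.3 * 175 / 59
VO2max = 2677.5 / 59 = 45.3814 mL/kg/min

45.3814 mL/kg/min


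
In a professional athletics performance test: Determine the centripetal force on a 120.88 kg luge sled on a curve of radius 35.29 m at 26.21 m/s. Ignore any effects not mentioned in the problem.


Fc = m * v^2 / r
v^2 = 26.21^2 = 686.9641
Fc = 120.88 * 686.9641 / 35.29
Fc = 83040.2204 / 35.29 = 2353.0808 N

2353.0808 N


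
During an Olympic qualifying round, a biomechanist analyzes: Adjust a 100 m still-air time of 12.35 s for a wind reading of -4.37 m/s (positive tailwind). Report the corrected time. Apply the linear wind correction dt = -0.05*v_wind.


dt = -0.05 * v_wind = -0.05 * -4.37 = 0.2185 s
t_corrected = t_still + dt = 12.35 + (0.2185)
t_corrected = 12.5685 s

12.5685 s


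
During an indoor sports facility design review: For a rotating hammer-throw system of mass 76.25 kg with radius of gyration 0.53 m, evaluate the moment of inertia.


I = m * k^2
I = 76.25 * 0.53^2
I = 76.25 * 0.2809 = 21.4186 kg*m^2

21.4186 kg*m^2


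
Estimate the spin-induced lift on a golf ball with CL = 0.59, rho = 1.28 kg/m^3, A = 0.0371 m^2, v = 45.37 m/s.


FM = 0.5 * CL * rho * A * v^2
FM = 0.5 * 0.59 * 1.28 * 0.0371 * 45.37^2
v^2 = 2058.4369
FM = 0.5 * 0.59 * 1.28 * 0.0371 * 2058.4369 = 28.8366 N

28.8366 N


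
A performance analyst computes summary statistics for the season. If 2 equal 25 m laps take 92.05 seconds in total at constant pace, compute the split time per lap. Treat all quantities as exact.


Split time = total_time / n_laps = 92.05 / 2
Split time = 46.025 s per lap

46.025 s


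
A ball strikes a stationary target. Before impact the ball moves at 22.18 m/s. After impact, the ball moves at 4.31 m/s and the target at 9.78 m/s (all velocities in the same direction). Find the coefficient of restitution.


e = (v2_after - v1_after) / (v1_before - v2_before)
Numerator = 9.78 - 4.31 = 5.47
Denominator = 22.18 - 0 = 22.18
e = 5.47 / 22.18 = 0.2466

0.2466


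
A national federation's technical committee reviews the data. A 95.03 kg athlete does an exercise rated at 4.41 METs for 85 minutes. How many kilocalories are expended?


kcal = MET * mass * time_hr
Convert time: 85 min = 1.4167 hr
kcal = 4.41 * 95.03 * 1.4167
kcal = 593.6999 kcal

593.6999 kcal


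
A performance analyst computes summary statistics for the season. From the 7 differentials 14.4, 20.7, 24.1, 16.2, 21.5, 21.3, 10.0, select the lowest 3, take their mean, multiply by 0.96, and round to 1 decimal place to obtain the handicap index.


All differentials: 14.4, 20.7, 24.1, 16.2, 21.5, 21.3, 10.0
Sorted: 10.0, 14.4, 16.2, 20.7, 21.3, 21.5, 24.1
Best 3: 10.0, 14.4, 16.2
Average of best = 40.6 / 3 = 13.5333
Raw index = 13.5333 * 0.96 = 12.992
Handicap index = round(12.992, 1) = 13.0

13.0


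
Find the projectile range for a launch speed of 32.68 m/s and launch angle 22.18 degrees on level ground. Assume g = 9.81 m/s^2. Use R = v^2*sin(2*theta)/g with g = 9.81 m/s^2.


R = v^2 * sin(2*theta) / g
Convert angle to radians: theta = 22.18 deg = 0.3871 rad
sin(2*theta) = sin(0.7742) = 0.6992
R = 32.68^2 * 0.6992 / 9.81
R = 1067.9824 * 0.6992 / 9.81 = 76.1157 m

76.1157 m


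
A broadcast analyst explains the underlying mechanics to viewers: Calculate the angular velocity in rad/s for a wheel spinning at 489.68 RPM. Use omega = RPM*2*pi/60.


omega = RPM * 2 * pi / 60
omega = 489.68 * 2 * 3.14159 / 60
omega = 3076.7502 / 60 = 51.2792 rad/s

51.2792 rad/s


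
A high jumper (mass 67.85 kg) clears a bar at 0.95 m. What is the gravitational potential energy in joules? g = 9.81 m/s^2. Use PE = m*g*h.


PE = m * g * h
PE = 67.85 * 9.81 * 0.95
PE = 665.6085 * 0.95 = 632.3281 J

632.3281 J


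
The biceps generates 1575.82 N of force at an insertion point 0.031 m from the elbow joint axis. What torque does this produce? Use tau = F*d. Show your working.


tau = F * d
tau = 1575.82 * 0.031
tau = 48.8504 N*m

48.8504 N*m


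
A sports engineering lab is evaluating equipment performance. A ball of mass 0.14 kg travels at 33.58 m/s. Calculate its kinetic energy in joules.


KE = 0.5 * m * v^2
KE = 0.5 * 0.14 * 33.58^2
KE = 0.5 * 0.14 * 1127.6164 = 78.9331 J

78.9331 J


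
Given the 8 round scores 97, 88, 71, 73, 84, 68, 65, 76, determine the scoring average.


Average = sum / n
Sum = 622
Average = 622 / 8 = 77.75

77.75


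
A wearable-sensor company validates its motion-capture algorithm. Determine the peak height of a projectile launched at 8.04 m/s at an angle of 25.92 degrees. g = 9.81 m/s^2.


H = (v*sin(theta))^2 / (2*g)
vy = v*sin(theta) = 8.04 * sin(25.92 deg) = 3.5144 m/s
H = vy^2 / (2*g) = 12.3511 / (2*9.81)
H = 12.3511 / 19.62 = 0.6295 m

0.6295 m


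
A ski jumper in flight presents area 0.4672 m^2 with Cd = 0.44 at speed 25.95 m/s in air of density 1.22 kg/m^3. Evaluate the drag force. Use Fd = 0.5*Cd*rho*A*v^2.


Fd = 0.5 * Cd * rho * A * v^2
Fd = 0.5 * 0.44 * 1.22 * 0.4672 * 25.95^2
v^2 = 673.4025
Fd = 0.5 * 0.44 * 1.22 * 0.4672 * 673.4025 = 84.4423 N

84.4423 N


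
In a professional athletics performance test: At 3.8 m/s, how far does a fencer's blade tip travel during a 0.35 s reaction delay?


d = v * t
d = 3.8 * 0.35
d = 1.33 m

1.33 m


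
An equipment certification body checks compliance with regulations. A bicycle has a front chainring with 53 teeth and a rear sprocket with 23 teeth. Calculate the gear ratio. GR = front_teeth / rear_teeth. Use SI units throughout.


GR = front_teeth / rear_teeth
GR = 53 / 23
GR = 2.3043

2.3043


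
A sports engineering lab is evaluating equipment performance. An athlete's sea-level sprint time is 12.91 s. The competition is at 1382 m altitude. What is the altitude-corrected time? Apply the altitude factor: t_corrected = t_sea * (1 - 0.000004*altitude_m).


Correction factor = 1 - 0.000004 * 1382 = 0.994472
t_corrected = t_sea * factor = 12.91 * 0.994472
t_corrected = 12.8386 s

12.8386 s


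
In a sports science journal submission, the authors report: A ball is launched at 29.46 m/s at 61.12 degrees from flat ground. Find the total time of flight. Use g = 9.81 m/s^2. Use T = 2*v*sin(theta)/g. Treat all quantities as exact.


T = 2*v*sin(theta)/g
sin(theta) = sin(61.12 deg) = 0.8756
T = 2*29.46*0.8756 / 9.81
T = 51.5923 / 9.81 = 5.2592 s

5.2592 s


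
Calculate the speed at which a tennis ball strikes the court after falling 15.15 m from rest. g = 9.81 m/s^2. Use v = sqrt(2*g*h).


v = sqrt(2 * g * h)
v = sqrt(2 * 9.81 * 15.15)
v = sqrt(297.243) = 17.2407 m/s

17.2407 m/s


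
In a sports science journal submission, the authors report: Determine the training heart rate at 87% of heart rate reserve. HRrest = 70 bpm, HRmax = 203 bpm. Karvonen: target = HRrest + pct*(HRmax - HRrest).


Target = HRrest + pct*(HRmax - HRrest)
Heart rate reserve = HRmax - HRrest = 203 - 70 = 133 bpm
Fraction = 87% = 0.87
Target = 70 + 0.87 * 133
Target = 70 + 115.71 = 185.71 bpm

185.71 bpm


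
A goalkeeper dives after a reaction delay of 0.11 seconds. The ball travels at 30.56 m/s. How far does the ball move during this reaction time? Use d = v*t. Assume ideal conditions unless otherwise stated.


d = v * t
d = 30.56 * 0.11
d = 3.3616 m

3.3616 m


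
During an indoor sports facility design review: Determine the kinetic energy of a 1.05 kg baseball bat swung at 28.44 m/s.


KE = 0.5 * m * v^2
KE = 0.5 * 1.05 * 28.44^2
KE = 0.5 * 1.05 * 808.8336 = 424.6376 J

424.6376 J


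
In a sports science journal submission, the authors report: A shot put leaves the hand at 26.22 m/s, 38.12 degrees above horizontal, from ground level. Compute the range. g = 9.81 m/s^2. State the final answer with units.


R = v^2 * sin(2*theta) / g
Convert angle to radians: theta = 38.12 deg = 0.6653 rad
sin(2*theta) = sin(1.3306) = 0.9713
R = 26.22^2 * 0.9713 / 9.81
R = 687.4884 * 0.9713 / 9.81 = 68.0691 m

68.0691 m


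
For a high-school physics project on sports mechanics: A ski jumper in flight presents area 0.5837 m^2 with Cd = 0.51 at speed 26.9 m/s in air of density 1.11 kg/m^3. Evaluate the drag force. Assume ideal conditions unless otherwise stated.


Fd = 0.5 * Cd * rho * A * v^2
Fd = 0.5 * 0.51 * 1.11 * 0.5837 * 26.9^2
v^2 = 723.61
Fd = 0.5 * 0.51 * 1.11 * 0.5837 * 723.61 = 119.5522 N

119.5522 N


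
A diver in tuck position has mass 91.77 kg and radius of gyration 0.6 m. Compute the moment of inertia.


I = m * k^2
I = 91.77 * 0.6^2
I = 91.77 * 0.36 = 33.0372 kg*m^2

33.0372 kg*m^2


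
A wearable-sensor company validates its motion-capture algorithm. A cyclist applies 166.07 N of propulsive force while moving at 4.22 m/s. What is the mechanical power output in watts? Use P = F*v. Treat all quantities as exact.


P = F * v
P = 166.07 * 4.22
P = 700.8154 W

700.8154 W


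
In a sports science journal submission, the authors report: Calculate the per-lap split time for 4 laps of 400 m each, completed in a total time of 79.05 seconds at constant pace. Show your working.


Split time = total_time / n_laps = 79.05 / 4
Split time = 19.7625 s per lap

19.7625 s


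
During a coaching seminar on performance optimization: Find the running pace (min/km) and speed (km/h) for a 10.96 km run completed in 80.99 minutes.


Pace = time / distance = 80.99 min / 10.96 km = 7.3896 min/km
Speed = distance / time_in_hours = 10.96 / 1.3498 hr
Speed = 8.1195 km/h

7.3896 min/km, 8.1195 km/h


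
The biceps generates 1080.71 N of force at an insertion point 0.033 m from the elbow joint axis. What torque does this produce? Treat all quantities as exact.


tau = F * d
tau = 1080.71 * 0.033
tau = 35.6634 N*m

35.6634 N*m


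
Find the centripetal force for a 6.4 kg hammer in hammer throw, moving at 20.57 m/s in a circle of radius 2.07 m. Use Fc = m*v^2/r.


Fc = m * v^2 / r
v^2 = 20.57^2 = 423.1249
Fc = 6.4 * 423.1249 / 2.07
Fc = 2707.9994 / 2.07 = 1308.2123 N

1308.2123 N


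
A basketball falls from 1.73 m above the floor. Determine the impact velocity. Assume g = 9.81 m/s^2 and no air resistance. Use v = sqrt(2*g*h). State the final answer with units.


v = sqrt(2 * g * h)
v = sqrt(2 * 9.81 * 1.73)
v = sqrt(33.9426) = 5.826 m/s

5.826 m/s


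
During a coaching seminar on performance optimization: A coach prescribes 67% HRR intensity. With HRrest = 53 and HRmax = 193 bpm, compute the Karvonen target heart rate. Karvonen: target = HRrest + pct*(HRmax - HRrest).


Target = HRrest + pct*(HRmax - HRrest)
Heart rate reserve = HRmax - HRrest = 193 - 53 = 140 bpm
Fraction = 67% = 0.67
Target = 53 + 0.67 * 140
Target = 53 + 93.8 = 146.8 bpm

146.8 bpm


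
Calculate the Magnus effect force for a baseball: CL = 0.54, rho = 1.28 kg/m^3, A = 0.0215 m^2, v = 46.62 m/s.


FM = 0.5 * CL * rho * A * v^2
FM = 0.5 * 0.54 * 1.28 * 0.0215 * 46.62^2
v^2 = 2173.4244
FM = 0.5 * 0.54 * 1.28 * 0.0215 * 2173.4244 = 16.1494 N

16.1494 N


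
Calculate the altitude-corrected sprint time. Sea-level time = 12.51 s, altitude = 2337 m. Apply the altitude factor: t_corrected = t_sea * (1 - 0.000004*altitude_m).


Correction factor = 1 - 0.000004 * 2337 = 0.990652
t_corrected = t_sea * factor = 12.51 * 0.990652
t_corrected = 12.3931 s

12.3931 s


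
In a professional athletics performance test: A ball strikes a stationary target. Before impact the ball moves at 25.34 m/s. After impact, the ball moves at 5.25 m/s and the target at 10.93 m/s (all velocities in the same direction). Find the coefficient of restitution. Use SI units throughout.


e = (v2_after - v1_after) / (v1_before - v2_before)
Numerator = 10.93 - 5.25 = 5.68
Denominator = 25.34 - 0 = 25.34
e = 5.68 / 25.34 = 0.2242

0.2242


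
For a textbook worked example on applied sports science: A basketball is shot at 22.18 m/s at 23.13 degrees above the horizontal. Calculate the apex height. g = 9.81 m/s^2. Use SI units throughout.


H = (v*sin(theta))^2 / (2*g)
vy = v*sin(theta) = 22.18 * sin(23.13 deg) = 8.7127 m/s
H = vy^2 / (2*g) = 75.9115 / (2*9.81)
H = 75.9115 / 19.62 = 3.8691 m

3.8691 m


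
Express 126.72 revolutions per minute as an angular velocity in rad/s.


omega = RPM * 2 * pi / 60
omega = 126.72 * 2 * 3.14159 / 60
omega = 796.2052 / 60 = 13.2701 rad/s

13.2701 rad/s


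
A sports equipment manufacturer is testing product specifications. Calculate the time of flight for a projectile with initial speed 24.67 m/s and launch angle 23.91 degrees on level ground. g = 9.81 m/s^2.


T = 2*v*sin(theta)/g
sin(theta) = sin(23.91 deg) = 0.4053
T = 2*24.67*0.4053 / 9.81
T = 19.9976 / 9.81 = 2.0385 s

2.0385 s


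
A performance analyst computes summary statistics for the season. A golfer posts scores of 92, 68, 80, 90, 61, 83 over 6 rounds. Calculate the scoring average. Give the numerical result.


Average = sum / n
Sum = 474
Average = 474 / 6 = 79

79


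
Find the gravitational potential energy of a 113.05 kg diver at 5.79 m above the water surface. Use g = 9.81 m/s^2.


PE = m * g * h
PE = 113.05 * 9.81 * 5.79
PE = 1109.0205 * 5.79 = 6421.2287 J

6421.2287 J


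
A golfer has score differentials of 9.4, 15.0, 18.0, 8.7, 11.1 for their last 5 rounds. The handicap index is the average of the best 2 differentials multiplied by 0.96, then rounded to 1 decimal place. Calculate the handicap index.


All differentials: 9.4, 15.0, 18.0, 8.7, 11.1
Sorted: 8.7, 9.4, 11.1, 15.0, 18.0
Best 2: 8.7, 9.4
Average of best = 18.1 / 2 = 9.05
Raw index = 9.05 * 0.96 = 8.688
Handicap index = round(8.688, 1) = 8.7

8.7


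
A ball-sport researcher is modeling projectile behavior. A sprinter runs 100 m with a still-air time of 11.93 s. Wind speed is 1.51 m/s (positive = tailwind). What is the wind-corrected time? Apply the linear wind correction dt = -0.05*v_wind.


dt = -0.05 * v_wind = -0.05 * 1.51 = -0.0755 s
t_corrected = t_still + dt = 11.93 + (-0.0755)
t_corrected = 11.8545 s

11.8545 s


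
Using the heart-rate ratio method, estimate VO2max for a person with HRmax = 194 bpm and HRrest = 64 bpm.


VO2max = 15.3 * HRmax / HRrest
VO2max = 15.3 * 194 / 64
VO2max = 2968.2 / 64 = 46.3781 mL/kg/min

46.3781 mL/kg/min


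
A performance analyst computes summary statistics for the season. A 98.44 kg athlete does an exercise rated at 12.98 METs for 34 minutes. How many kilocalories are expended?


kcal = MET * mass * time_hr
Convert time: 34 min = 0.5667 hr
kcal = 12.98 * 98.44 * 0.5667
kcal = 724.059 kcal

724.059 kcal


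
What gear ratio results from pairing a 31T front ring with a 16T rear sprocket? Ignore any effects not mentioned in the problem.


GR = front_teeth / rear_teeth
GR = 31 / 16
GR = 1.9375

1.9375


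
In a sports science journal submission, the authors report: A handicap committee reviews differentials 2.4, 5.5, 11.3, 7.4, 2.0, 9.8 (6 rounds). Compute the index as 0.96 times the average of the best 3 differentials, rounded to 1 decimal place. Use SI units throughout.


All differentials: 2.4, 5.5, 11.3, 7.4, 2.0, 9.8
Sorted: 2.0, 2.4, 5.5, 7.4, 9.8, 11.3
Best 3: 2.0, 2.4, 5.5
Average of best = 9.9 / 3 = 3.3
Raw index = 3.3 * 0.96 = 3.168
Handicap index = round(3.168, 1) = 3.2

3.2


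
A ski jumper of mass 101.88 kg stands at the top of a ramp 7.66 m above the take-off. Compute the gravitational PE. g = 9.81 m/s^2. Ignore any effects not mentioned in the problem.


PE = m * g * h
PE = 101.88 * 9.81 * 7.66
PE = 999.4428 * 7.66 = 7655.7318 J

7655.7318 J


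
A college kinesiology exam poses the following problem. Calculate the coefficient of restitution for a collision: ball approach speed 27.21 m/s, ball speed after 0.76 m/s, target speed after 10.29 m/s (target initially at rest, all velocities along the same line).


e = (v2_after - v1_after) / (v1_before - v2_before)
Numerator = 10.29 - 0.76 = 9.53
Denominator = 27.21 - 0 = 27.21
e = 9.53 / 27.21 = 0.3502

0.3502


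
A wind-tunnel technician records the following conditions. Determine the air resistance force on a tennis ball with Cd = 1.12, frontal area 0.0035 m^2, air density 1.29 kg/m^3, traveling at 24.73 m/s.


Fd = 0.5 * Cd * rho * A * v^2
Fd = 0.5 * 1.12 * 1.29 * 0.0035 * 24.73^2
v^2 = 611.5729
Fd = 0.5 * 1.12 * 1.29 * 0.0035 * 611.5729 = 1.5463 N

1.5463 N


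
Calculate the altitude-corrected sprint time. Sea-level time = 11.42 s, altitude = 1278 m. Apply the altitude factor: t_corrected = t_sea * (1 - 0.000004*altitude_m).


Correction factor = 1 - 0.000004 * 1278 = 0.994888
t_corrected = t_sea * factor = 11.42 * 0.994888
t_corrected = 11.3616 s

11.3616 s


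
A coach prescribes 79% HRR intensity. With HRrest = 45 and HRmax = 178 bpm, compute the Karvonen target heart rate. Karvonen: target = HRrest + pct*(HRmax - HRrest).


Target = HRrest + pct*(HRmax - HRrest)
Heart rate reserve = HRmax - HRrest = 178 - 45 = 133 bpm
Fraction = 79% = 0.79
Target = 45 + 0.79 * 133
Target = 45 + 105.07 = 150.07 bpm

150.07 bpm


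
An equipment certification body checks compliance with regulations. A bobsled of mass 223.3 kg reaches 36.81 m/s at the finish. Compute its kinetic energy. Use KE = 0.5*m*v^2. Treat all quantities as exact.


KE = 0.5 * m * v^2
KE = 0.5 * 223.3 * 36.81^2
KE = 0.5 * 223.3 * 1354.9761 = 151283.0816 J

151283.0816 J


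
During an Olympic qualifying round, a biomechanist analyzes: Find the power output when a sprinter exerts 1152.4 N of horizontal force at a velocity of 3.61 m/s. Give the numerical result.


P = F * v
P = 1152.4 * 3.61
P = 4160.164 W

4160.164 W


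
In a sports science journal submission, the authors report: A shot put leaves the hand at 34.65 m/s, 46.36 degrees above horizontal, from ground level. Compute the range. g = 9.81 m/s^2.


R = v^2 * sin(2*theta) / g
Convert angle to radians: theta = 46.36 deg = 0.8091 rad
sin(2*theta) = sin(1.6183) = 0.9989
R = 34.65^2 * 0.9989 / 9.81
R = 1200.6225 * 0.9989 / 9.81 = 122.2497 m

122.2497 m


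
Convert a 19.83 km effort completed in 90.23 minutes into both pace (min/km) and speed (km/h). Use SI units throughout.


Pace = time / distance = 90.23 min / 19.83 km = 4.5502 min/km
Speed = distance / time_in_hours = 19.83 / 1.5038 hr
Speed = 13.1863 km/h

4.5502 min/km, 13.1863 km/h


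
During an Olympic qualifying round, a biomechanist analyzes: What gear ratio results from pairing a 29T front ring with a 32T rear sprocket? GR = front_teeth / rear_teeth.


GR = front_teeth / rear_teeth
GR = 29 / 32
GR = 0.9062

0.9062


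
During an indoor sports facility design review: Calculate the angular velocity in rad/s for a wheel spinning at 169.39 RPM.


omega = RPM * 2 * pi / 60
omega = 169.39 * 2 * 3.14159 / 60
omega = 1064.3088 / 60 = 17.7385 rad/s

17.7385 rad/s


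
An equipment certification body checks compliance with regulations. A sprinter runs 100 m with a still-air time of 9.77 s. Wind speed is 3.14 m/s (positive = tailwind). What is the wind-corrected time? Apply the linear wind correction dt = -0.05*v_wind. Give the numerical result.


dt = -0.05 * v_wind = -0.05 * 3.14 = -0.157 s
t_corrected = t_still + dt = 9.77 + (-0.157)
t_corrected = 9.613 s

9.613 s


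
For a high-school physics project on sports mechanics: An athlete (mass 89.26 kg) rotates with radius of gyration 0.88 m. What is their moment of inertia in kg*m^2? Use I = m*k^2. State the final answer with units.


I = m * k^2
I = 89.26 * 0.88^2
I = 89.26 * 0.7744 = 69.1229 kg*m^2

69.1229 kg*m^2


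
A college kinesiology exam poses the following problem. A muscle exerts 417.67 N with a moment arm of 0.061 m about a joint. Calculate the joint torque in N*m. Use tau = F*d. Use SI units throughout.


tau = F * d
tau = 417.67 * 0.061
tau = 25.4779 N*m

25.4779 N*m


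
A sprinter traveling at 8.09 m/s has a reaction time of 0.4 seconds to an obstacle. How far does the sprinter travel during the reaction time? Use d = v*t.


d = v * t
d = 8.09 * 0.4
d = 3.236 m

3.236 m


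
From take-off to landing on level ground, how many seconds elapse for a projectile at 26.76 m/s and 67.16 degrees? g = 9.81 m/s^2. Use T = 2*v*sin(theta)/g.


T = 2*v*sin(theta)/g
sin(theta) = sin(67.16 deg) = 0.9216
T = 2*26.76*0.9216 / 9.81
T = 49.3236 / 9.81 = 5.0279 s

5.0279 s


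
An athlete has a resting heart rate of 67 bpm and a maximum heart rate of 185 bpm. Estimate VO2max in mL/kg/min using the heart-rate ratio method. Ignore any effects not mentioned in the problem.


VO2max = 15.3 * HRmax / HRrest
VO2max = 15.3 * 185 / 67
VO2max = 2830.5 / 67 = 42.2463 mL/kg/min

42.2463 mL/kg/min


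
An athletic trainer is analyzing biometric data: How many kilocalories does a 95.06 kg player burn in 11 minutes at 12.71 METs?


kcal = MET * mass * time_hr
Convert time: 11 min = 0.1833 hr
kcal = 12.71 * 95.06 * 0.1833
kcal = 221.5056 kcal

221.5056 kcal


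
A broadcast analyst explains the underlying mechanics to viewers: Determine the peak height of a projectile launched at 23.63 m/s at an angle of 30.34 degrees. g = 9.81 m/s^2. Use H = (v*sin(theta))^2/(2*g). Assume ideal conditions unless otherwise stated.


H = (v*sin(theta))^2 / (2*g)
vy = v*sin(theta) = 23.63 * sin(30.34 deg) = 11.9362 m/s
H = vy^2 / (2*g) = 142.4735 / (2*9.81)
H = 142.4735 / 19.62 = 7.2616 m

7.2616 m


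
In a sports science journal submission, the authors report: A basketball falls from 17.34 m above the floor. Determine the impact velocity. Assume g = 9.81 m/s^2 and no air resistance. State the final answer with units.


v = sqrt(2 * g * h)
v = sqrt(2 * 9.81 * 17.34)
v = sqrt(340.2108) = 18.4448 m/s

18.4448 m/s


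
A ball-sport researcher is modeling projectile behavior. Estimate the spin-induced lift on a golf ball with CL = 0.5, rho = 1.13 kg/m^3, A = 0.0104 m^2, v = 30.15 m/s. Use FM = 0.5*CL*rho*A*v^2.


FM = 0.5 * CL * rho * A * v^2
FM = 0.5 * 0.5 * 1.13 * 0.0104 * 30.15^2
v^2 = 909.0225
FM = 0.5 * 0.5 * 1.13 * 0.0104 * 909.0225 = 2.6707 N

2.6707 N


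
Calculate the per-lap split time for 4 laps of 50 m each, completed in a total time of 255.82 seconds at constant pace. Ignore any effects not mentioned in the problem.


Split time = total_time / n_laps = 255.82 / 4
Split time = 63.955 s per lap

63.955 s


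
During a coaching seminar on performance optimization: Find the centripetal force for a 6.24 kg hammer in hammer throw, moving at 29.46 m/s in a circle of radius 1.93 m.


Fc = m * v^2 / r
v^2 = 29.46^2 = 867.8916
Fc = 6.24 * 867.8916 / 1.93
Fc = 5415.6436 / 1.93 = 2806.0329 N

2806.0329 N


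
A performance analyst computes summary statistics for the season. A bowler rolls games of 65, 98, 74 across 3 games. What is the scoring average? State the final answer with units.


Average = sum / n
Sum = 237
Average = 237 / 3 = 79

79


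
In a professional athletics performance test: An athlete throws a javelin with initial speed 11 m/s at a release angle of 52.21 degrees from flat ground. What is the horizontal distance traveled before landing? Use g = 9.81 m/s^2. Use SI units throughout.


R = v^2 * sin(2*theta) / g
Convert angle to radians: theta = 52.21 deg = 0.9112 rad
sin(2*theta) = sin(1.8225) = 0.9685
R = 11^2 * 0.9685 / 9.81
R = 121 * 0.9685 / 9.81 = 11.9458 m

11.9458 m


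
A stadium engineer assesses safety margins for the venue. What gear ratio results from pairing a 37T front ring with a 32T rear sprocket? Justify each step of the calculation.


GR = front_teeth / rear_teeth
GR = 37 / 32
GR = 1.1562

1.1562


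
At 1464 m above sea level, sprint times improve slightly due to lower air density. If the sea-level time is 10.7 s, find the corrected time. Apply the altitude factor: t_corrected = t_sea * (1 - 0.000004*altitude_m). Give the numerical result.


Correction factor = 1 - 0.000004 * 1464 = 0.994144
t_corrected = t_sea * factor = 10.7 * 0.994144
t_corrected = 10.6373 s

10.6373 s


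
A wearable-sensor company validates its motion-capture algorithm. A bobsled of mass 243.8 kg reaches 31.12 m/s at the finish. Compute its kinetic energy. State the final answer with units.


KE = 0.5 * m * v^2
KE = 0.5 * 243.8 * 31.12^2
KE = 0.5 * 243.8 * 968.4544 = 118054.5914 J

118054.5914 J


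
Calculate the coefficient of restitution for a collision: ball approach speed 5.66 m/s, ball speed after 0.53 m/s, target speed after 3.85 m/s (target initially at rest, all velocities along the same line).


e = (v2_after - v1_after) / (v1_before - v2_before)
Numerator = 3.85 - 0.53 = 3.32
Denominator = 5.66 - 0 = 5.66
e = 3.32 / 5.66 = 0.5866

0.5866


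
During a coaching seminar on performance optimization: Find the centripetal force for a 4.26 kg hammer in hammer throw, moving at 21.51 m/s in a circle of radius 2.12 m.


Fc = m * v^2 / r
v^2 = 21.51^2 = 462.6801
Fc = 4.26 * 462.6801 / 2.12
Fc = 1971.0172 / 2.12 = 929.7251 N

929.7251 N


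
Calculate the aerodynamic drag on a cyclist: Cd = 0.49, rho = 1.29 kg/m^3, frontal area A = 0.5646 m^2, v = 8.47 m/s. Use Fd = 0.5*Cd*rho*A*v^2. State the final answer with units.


Fd = 0.5 * Cd * rho * A * v^2
Fd = 0.5 * 0.49 * 1.29 * 0.5646 * 8.47^2
v^2 = 71.7409
Fd = 0.5 * 0.49 * 1.29 * 0.5646 * 71.7409 = 12.8016 N

12.8016 N


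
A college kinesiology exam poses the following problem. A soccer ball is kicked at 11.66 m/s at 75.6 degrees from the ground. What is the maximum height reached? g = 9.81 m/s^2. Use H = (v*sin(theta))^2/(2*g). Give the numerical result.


H = (v*sin(theta))^2 / (2*g)
vy = v*sin(theta) = 11.66 * sin(75.6 deg) = 11.2937 m/s
H = vy^2 / (2*g) = 127.5472 / (2*9.81)
H = 127.5472 / 19.62 = 6.5009 m

6.5009 m


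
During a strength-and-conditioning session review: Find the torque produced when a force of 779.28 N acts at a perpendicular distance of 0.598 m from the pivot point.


tau = F * d
tau = 779.28 * 0.598
tau = 466.0094 N*m

466.0094 N*m


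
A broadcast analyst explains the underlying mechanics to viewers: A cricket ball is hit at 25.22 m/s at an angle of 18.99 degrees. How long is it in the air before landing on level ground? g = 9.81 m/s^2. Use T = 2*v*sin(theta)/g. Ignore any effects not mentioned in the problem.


T = 2*v*sin(theta)/g
sin(theta) = sin(18.99 deg) = 0.3254
T = 2*25.22*0.3254 / 9.81
T = 16.4133 / 9.81 = 1.6731 s

1.6731 s


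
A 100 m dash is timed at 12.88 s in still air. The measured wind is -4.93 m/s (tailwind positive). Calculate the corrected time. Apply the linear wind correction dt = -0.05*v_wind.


dt = -0.05 * v_wind = -0.05 * -4.93 = 0.2465 s
t_corrected = t_still + dt = 12.88 + (0.2465)
t_corrected = 13.1265 s

13.1265 s


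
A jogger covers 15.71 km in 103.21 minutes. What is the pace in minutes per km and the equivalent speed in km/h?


Pace = time / distance = 103.21 min / 15.71 km = 6.5697 min/km
Speed = distance / time_in_hours = 15.71 / 1.7202 hr
Speed = 9.1328 km/h

6.5697 min/km, 9.1328 km/h


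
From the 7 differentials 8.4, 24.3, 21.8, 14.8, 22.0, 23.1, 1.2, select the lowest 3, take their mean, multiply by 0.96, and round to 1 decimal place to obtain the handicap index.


All differentials: 8.4, 24.3, 21.8, 14.8, 22.0, 23.1, 1.2
Sorted: 1.2, 8.4, 14.8, 21.8, 22.0, 23.1, 24.3
Best 3: 1.2, 8.4, 14.8
Average of best = 24.4 / 3 = 8.1333
Raw index = 8.1333 * 0.96 = 7.808
Handicap index = round(7.808, 1) = 7.8

7.8


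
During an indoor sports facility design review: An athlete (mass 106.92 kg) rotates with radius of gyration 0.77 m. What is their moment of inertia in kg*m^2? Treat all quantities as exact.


I = m * k^2
I = 106.92 * 0.77^2
I = 106.92 * 0.5929 = 63.3929 kg*m^2

63.3929 kg*m^2


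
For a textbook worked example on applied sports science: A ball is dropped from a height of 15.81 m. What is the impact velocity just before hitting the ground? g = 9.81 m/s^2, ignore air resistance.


v = sqrt(2 * g * h)
v = sqrt(2 * 9.81 * 15.81)
v = sqrt(310.1922) = 17.6123 m/s

17.6123 m/s


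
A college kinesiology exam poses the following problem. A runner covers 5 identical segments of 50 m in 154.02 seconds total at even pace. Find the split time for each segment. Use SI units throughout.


Split time = total_time / n_laps = 154.02 / 5
Split time = 30.804 s per lap

30.804 s


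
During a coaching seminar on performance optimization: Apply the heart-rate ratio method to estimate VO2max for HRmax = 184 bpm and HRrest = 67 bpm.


VO2max = 15.3 * HRmax / HRrest
VO2max = 15.3 * 184 / 67
VO2max = 2815.2 / 67 = 42.0179 mL/kg/min

42.0179 mL/kg/min


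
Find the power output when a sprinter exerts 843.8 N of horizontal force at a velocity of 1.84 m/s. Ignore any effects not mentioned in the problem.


P = F * v
P = 843.8 * 1.84
P = 1552.592 W

1552.592 W


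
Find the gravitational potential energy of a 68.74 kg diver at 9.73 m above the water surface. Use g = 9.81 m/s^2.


PE = m * g * h
PE = 68.74 * 9.81 * 9.73
PE = 674.3394 * 9.73 = 6561.3224 J

6561.3224 J


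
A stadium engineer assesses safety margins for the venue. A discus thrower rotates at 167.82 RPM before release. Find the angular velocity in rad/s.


omega = RPM * 2 * pi / 60
omega = 167.82 * 2 * 3.14159 / 60
omega = 1054.4442 / 60 = 17.5741 rad/s

17.5741 rad/s


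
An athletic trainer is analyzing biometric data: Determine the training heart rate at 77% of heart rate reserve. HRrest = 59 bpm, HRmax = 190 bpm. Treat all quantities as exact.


Target = HRrest + pct*(HRmax - HRrest)
Heart rate reserve = HRmax - HRrest = 190 - 59 = 131 bpm
Fraction = 77% = 0.77
Target = 59 + 0.77 * 131
Target = 59 + 100.87 = 159.87 bpm

159.87 bpm


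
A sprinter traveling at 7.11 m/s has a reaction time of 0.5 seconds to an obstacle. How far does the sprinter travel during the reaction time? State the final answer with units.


d = v * t
d = 7.11 * 0.5
d = 3.555 m

3.555 m


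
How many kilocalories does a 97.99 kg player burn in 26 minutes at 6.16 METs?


kcal = MET * mass * time_hr
Convert time: 26 min = 0.4333 hr
kcal = 6.16 * 97.99 * 0.4333
kcal = 261.568 kcal

261.568 kcal


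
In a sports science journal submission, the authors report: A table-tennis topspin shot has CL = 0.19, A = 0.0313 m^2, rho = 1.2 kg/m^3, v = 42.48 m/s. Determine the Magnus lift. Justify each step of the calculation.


FM = 0.5 * CL * rho * A * v^2
FM = 0.5 * 0.19 * 1.2 * 0.0313 * 42.48^2
v^2 = 1804.5504
FM = 0.5 * 0.19 * 1.2 * 0.0313 * 1804.5504 = 6.439 N

6.439 N


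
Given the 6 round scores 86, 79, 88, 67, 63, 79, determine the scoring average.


Average = sum / n
Sum = 462
Average = 462 / 6 = 77

77


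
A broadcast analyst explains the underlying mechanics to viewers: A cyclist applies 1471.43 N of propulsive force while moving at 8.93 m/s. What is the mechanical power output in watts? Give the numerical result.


P = F * v
P = 1471.43 * 8.93
P = 13139.8699 W

13139.8699 W


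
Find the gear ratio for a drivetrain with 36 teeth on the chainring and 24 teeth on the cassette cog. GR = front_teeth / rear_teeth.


GR = front_teeth / rear_teeth
GR = 36 / 24
GR = 1.5

1.5


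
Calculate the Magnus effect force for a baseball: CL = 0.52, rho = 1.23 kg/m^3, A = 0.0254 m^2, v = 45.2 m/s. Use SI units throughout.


FM = 0.5 * CL * rho * A * v^2
FM = 0.5 * 0.52 * 1.23 * 0.0254 * 45.2^2
v^2 = 2043.04
FM = 0.5 * 0.52 * 1.23 * 0.0254 * 2043.04 = 16.5955 N

16.5955 N


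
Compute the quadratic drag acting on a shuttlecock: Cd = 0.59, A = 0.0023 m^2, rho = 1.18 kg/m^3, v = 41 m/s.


Fd = 0.5 * Cd * rho * A * v^2
Fd = 0.5 * 0.59 * 1.18 * 0.0023 * 41^2
v^2 = 1681
Fd = 0.5 * 0.59 * 1.18 * 0.0023 * 1681 = 1.3459 N

1.3459 N


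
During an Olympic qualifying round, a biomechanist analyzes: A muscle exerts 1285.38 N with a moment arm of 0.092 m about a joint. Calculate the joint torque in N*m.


tau = F * d
tau = 1285.38 * 0.092
tau = 118.255 N*m

118.255 N*m


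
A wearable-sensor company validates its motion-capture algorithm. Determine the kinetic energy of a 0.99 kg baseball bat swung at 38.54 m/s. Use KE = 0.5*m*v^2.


KE = 0.5 * m * v^2
KE = 0.5 * 0.99 * 38.54^2
KE = 0.5 * 0.99 * 1485.3316 = 735.2391 J

735.2391 J


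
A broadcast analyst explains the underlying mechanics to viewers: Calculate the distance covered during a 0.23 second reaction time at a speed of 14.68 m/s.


d = v * t
d = 14.68 * 0.23
d = 3.3764 m

3.3764 m


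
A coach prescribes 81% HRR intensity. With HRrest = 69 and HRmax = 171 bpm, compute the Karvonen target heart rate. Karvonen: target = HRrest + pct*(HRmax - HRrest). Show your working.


Target = HRrest + pct*(HRmax - HRrest)
Heart rate reserve = HRmax - HRrest = 171 - 69 = 102 bpm
Fraction = 81% = 0.81
Target = 69 + 0.81 * 102
Target = 69 + 82.62 = 151.62 bpm

151.62 bpm


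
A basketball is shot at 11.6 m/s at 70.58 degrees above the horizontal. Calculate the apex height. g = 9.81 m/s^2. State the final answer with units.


H = (v*sin(theta))^2 / (2*g)
vy = v*sin(theta) = 11.6 * sin(70.58 deg) = 10.94 m/s
H = vy^2 / (2*g) = 119.6844 / (2*9.81)
H = 119.6844 / 19.62 = 6.1001 m

6.1001 m


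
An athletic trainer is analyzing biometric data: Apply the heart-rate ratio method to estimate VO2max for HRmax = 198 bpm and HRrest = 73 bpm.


VO2max = 15.3 * HRmax / HRrest
VO2max = 15.3 * 198 / 73
VO2max = 3029.4 / 73 = 41.4986 mL/kg/min

41.4986 mL/kg/min


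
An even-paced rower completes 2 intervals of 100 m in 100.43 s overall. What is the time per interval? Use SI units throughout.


Split time = total_time / n_laps = 100.43 / 2
Split time = 50.215 s per lap

50.215 s


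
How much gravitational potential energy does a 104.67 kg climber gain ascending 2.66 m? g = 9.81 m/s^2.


PE = m * g * h
PE = 104.67 * 9.81 * 2.66
PE = 1026.8127 * 2.66 = 2731.3218 J

2731.3218 J


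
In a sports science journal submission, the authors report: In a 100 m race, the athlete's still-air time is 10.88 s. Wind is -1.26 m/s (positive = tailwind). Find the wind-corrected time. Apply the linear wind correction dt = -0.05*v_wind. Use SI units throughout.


dt = -0.05 * v_wind = -0.05 * -1.26 = 0.063 s
t_corrected = t_still + dt = 10.88 + (0.063)
t_corrected = 10.943 s

10.943 s


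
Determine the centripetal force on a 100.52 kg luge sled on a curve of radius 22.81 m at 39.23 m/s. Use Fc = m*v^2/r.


Fc = m * v^2 / r
v^2 = 39.23^2 = 1538.9929
Fc = 100.52 * 1538.9929 / 22.81
Fc = 154699.5663 / 22.81 = 6782.0941 N

6782.0941 N


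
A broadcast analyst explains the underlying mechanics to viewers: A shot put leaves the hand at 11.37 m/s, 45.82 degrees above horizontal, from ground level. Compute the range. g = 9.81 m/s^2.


R = v^2 * sin(2*theta) / g
Convert angle to radians: theta = 45.82 deg = 0.7997 rad
sin(2*theta) = sin(1.5994) = 0.9996
R = 11.37^2 * 0.9996 / 9.81
R = 129.2769 * 0.9996 / 9.81 = 13.1727 m

13.1727 m
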